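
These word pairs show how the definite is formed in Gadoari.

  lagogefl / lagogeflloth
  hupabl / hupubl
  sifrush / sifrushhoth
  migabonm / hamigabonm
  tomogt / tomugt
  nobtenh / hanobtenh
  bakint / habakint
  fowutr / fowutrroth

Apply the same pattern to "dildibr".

dildubr

bakint and tomogt both end in -t yet inflect differently (habakint, tomugt), so the final letter is not what conditions the rule; the second-to-last letter is.
"dildibr" has second-to-last letter 'b'. The one such stem in the data (hupabl → hupubl) changes the last vowel to 'u' (as does tomogt), so the same rule applies.
So dildibr → dildubr.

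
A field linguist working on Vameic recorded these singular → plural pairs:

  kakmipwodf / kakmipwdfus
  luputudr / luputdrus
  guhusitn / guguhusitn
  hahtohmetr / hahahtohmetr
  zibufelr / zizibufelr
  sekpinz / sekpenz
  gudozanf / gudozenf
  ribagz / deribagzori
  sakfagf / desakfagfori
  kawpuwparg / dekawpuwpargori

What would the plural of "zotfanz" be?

zotfenz

"zotfanz" has second-to-last letter 'n'. The stems whose second-to-last letter is 'n' (sekpinz → sekpenz, gudozanf → gudozenf) change the last vowel to 'e'.
The other patterns: stems whose second-to-last letter is 'd' delete the last vowel and add -us; stems whose second-to-last letter is 'l' or 't' repeat the first consonant+vowel as a prefix; stems whose second-to-last letter is 'g' or 'r' add de- … -ori around the stem.
So zotfanz → zotfenz.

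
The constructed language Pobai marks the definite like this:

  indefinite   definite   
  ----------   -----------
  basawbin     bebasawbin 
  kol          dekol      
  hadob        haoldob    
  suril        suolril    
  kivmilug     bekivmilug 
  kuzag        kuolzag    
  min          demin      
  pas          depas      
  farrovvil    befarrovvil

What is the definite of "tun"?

detun

kol and suril both end in -l yet inflect differently (dekol, suolril), so the final letter is not what conditions the rule; the number of vowels is.
"tun" has 1 vowel. The stems with 1 vowel (pas → depas, kol → dekol, min → demin) add the prefix de-.
The other patterns: stems with 2 vowels insert -ol- after the first vowel; stems with 3 vowels add the prefix be-.
So tun → detun.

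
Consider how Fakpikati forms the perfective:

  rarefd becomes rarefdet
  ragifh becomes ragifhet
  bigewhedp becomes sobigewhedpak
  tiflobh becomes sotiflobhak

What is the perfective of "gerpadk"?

sogerpadkak

ragifh and tiflobh both end in -h yet inflect differently (ragifhet, sotiflobhak), so the final letter is not what conditions the rule; the second-to-last letter is.
"gerpadk" has second-to-last letter 'd'. The one such stem in the data (bigewhedp → sobigewhedpak) adds so- … -ak around the stem, so the same rule applies.
The other pattern: stems whose second-to-last letter is 'f' add -et.
So gerpadk → sogerpadkak.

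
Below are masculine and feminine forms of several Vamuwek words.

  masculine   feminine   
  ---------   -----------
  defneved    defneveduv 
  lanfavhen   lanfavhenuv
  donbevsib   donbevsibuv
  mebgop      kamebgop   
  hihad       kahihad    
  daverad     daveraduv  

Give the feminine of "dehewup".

dehewupuv

"dehewup" has 3 vowels. The stems with 3 vowels (defneved → defneveduv, lanfavhen → lanfavhenuv, daverad → daveraduv) add -uv.
The other pattern: stems with 2 vowels add the prefix ka-.
So dehewup → dehewupuv.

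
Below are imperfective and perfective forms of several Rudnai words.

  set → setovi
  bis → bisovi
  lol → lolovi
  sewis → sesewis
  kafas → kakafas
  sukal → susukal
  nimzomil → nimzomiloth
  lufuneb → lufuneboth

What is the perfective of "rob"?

bis and sewis both end in -s yet inflect differently (bisovi, sesewis), so the final letter is not what conditions the rule; the number of vowels is.
"rob" has 1 vowel. The stems with 1 vowel (set → setovi, bis → bisovi, lol → lolovi) add -ovi.
The other patterns: stems with 2 vowels repeat the first consonant+vowel as a prefix; stems with 3 vowels add -oth.
So rob → robovi.

robovi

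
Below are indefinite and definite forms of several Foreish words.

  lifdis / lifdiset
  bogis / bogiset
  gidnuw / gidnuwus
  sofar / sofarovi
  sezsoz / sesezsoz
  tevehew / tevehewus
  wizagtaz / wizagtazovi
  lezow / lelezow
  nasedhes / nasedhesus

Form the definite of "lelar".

nasedhes and lifdis both end in -s yet inflect differently (nasedhesus, lifdiset), so the final letter is not what conditions the rule; the last vowel is.
"lelar" has last vowel 'a'. The stems whose last vowel is 'a' (sofar → sofarovi, wizagtaz → wizagtazovi) add -ovi.
So lelar → lelarovi.

lelarovi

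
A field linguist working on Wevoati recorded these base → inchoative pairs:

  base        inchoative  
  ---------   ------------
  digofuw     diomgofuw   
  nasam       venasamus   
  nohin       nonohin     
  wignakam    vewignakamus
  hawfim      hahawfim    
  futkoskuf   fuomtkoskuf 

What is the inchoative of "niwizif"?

niniwizif

"niwizif" has last vowel 'i'. The stems whose last vowel is 'i' (nohin → nonohin, hawfim → hahawfim) repeat the first consonant+vowel as a prefix.
So niwizif → niniwizif.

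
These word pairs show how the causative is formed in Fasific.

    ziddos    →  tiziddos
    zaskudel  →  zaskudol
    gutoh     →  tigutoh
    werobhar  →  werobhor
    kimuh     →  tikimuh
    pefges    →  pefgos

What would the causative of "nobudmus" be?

tinobudmus

ziddos and pefges both end in -s yet inflect differently (tiziddos, pefgos), so the final letter is not what conditions the rule; the last vowel is.
"nobudmus" has last vowel 'u'. The one such stem in the data (kimuh → tikimuh) adds the prefix ti-, so the same rule applies.
So nobudmus → tinobudmus.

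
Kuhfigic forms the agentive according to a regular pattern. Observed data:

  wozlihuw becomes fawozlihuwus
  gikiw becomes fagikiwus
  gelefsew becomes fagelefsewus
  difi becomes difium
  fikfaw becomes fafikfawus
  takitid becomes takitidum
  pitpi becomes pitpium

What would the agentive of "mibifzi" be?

"mibifzi" ends in -i. The stems ending in -i (difi → difium, pitpi → pitpium) add -um.
The other pattern: stems ending in -w add fa- … -us around the stem.
So mibifzi → mibifzium.

mibifzium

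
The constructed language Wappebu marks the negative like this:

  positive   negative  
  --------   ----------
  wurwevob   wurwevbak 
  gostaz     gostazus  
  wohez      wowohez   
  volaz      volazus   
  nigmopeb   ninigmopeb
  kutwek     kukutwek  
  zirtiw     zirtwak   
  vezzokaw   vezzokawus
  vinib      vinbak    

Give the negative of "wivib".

"wivib" has last vowel 'i'. The stems whose last vowel is 'i' (vinib → vinbak, zirtiw → zirtwak) delete the last vowel and add -ak.
The other patterns: stems whose last vowel is 'e' repeat the first consonant+vowel as a prefix; stems whose last vowel is 'a' add -us.
So wivib → wivbak.

wivbak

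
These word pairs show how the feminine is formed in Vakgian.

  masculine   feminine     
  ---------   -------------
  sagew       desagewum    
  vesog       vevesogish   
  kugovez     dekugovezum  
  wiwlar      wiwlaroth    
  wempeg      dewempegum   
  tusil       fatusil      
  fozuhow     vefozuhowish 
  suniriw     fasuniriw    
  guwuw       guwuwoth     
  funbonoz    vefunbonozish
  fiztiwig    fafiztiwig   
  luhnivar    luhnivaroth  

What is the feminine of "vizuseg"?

sagew and guwuw both end in -w yet inflect differently (desagewum, guwuwoth), so the final letter is not what conditions the rule; the last vowel is.
"vizuseg" has last vowel 'e'. The stems whose last vowel is 'e' (kugovez → dekugovezum, wempeg → dewempegum, sagew → desagewum) add de- … -um around the stem.
So vizuseg → devizusegum.

devizusegum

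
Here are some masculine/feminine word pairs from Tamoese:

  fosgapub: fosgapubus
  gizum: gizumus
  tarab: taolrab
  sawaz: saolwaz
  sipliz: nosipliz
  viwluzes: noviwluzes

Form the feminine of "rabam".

raolbam

fosgapub and tarab both end in -b yet inflect differently (fosgapubus, taolrab), so the final letter is not what conditions the rule; the last vowel is.
"rabam" has last vowel 'a'. The stems whose last vowel is 'a' (tarab → taolrab, sawaz → saolwaz) insert -ol- after the first vowel.
So rabam → raolbam.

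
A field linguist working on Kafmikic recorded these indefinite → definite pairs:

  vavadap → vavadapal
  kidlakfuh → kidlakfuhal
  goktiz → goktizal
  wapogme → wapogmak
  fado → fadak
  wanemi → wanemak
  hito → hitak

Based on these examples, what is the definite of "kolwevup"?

kolwevupal

goktiz and wanemi both have last vowel 'i' yet inflect differently (goktizal, wanemak), so the last vowel is not what conditions the rule; whether the stem ends in a vowel or a consonant is.
"kolwevup" ends in a consonant. The stems ending in a consonant (vavadap → vavadapal, kidlakfuh → kidlakfuhal, goktiz → goktizal) add -al.
The other pattern: stems ending in a vowel drop the final letter and add -ak.
So kolwevup → kolwevupal.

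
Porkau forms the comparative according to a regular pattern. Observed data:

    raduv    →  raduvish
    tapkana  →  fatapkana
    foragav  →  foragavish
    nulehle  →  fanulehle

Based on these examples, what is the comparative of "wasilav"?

wasilavish

"wasilav" ends in a consonant. The stems ending in a consonant (raduv → raduvish, foragav → foragavish) add -ish.
So wasilav → wasilavish.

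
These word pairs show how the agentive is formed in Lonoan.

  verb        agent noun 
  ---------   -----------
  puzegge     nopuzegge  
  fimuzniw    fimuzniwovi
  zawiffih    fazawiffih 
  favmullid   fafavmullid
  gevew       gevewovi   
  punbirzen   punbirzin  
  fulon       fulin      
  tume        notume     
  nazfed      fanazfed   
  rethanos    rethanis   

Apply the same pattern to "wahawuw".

"wahawuw" ends in -w. The stems ending in -w (gevew → gevewovi, fimuzniw → fimuzniwovi) add -ovi.
So wahawuw → wahawuwovi.

wahawuwovi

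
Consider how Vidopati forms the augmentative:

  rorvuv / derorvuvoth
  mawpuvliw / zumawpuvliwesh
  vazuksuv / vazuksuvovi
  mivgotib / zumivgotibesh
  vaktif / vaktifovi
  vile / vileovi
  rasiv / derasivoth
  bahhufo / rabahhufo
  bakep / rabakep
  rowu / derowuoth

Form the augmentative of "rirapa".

"rirapa" begins with r-. The stems beginning with r- (rowu → derowuoth, rasiv → derasivoth, rorvuv → derorvuvoth) add de- … -oth around the stem.
So rirapa → derirapaoth.

derirapaoth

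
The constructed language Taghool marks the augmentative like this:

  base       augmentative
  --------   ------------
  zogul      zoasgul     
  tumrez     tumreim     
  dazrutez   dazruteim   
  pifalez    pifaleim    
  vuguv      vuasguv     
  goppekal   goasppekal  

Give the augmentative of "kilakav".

"kilakav" ends in -v. The one such stem in the data (vuguv → vuasguv) inserts -as- after the first vowel (as do goppekal, zogul), so the same rule applies.
So kilakav → kiaslakav.

kiaslakav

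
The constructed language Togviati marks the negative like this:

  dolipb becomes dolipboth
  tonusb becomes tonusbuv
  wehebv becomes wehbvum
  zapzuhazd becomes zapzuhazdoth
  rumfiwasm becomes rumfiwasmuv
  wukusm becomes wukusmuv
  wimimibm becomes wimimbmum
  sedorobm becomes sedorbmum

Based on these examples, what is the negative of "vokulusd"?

sedorobm and wukusm both end in -m yet inflect differently (sedorbmum, wukusmuv), so the final letter is not what conditions the rule; the second-to-last letter is.
"vokulusd" has second-to-last letter 's'. The stems whose second-to-last letter is 's' (tonusb → tonusbuv, wukusm → wukusmuv, rumfiwasm → rumfiwasmuv) add -uv.
The other patterns: stems whose second-to-last letter is 'b' delete the last vowel and add -um; stems whose second-to-last letter is 'p' or 'z' add -oth.
So vokulusd → vokulusduv.

vokulusduv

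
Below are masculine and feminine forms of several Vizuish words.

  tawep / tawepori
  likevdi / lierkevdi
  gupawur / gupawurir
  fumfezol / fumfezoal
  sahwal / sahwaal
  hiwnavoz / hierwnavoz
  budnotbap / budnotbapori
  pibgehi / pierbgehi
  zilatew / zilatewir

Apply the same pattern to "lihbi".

budnotbap and sahwal both have last vowel 'a' yet inflect differently (budnotbapori, sahwaal), so the last vowel is not what conditions the rule; the final letter is.
"lihbi" ends in -i. The stems ending in -i (likevdi → lierkevdi, pibgehi → pierbgehi) insert -er- after the first vowel.
So lihbi → lierhbi.

lierhbi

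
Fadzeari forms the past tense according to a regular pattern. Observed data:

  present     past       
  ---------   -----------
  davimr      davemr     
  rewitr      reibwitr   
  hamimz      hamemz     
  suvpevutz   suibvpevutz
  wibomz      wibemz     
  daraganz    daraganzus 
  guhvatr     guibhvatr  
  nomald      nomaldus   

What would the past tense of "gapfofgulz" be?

gapfofgulzus

rewitr and davimr both end in -r yet inflect differently (reibwitr, davemr), so the final letter is not what conditions the rule; the second-to-last letter is.
"gapfofgulz" has second-to-last letter 'l'. The one such stem in the data (nomald → nomaldus) adds -us, so the same rule applies.
The other patterns: stems whose second-to-last letter is 't' insert -ib- after the first vowel; stems whose second-to-last letter is 'm' change the last vowel to 'e'.
So gapfofgulz → gapfofgulzus.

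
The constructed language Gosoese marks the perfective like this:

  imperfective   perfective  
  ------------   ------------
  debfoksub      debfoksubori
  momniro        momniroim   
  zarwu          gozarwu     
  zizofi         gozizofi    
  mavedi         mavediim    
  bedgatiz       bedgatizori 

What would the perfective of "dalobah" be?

zizofi and mavedi both end in -i yet inflect differently (gozizofi, mavediim), so the final letter is not what conditions the rule; the first letter is.
"dalobah" begins with d-. The one such stem in the data (debfoksub → debfoksubori) adds -ori, so the same rule applies.
So dalobah → dalobahori.

dalobahori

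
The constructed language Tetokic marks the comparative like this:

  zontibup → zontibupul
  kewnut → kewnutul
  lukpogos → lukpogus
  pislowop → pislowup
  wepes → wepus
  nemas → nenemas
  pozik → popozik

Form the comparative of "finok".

zontibup and pislowop both end in -p yet inflect differently (zontibupul, pislowup), so the final letter is not what conditions the rule; the last vowel is.
"finok" has last vowel 'o'. The stems whose last vowel is 'o' (lukpogos → lukpogus, pislowop → pislowup) change the last vowel to 'u'.
The other patterns: stems whose last vowel is 'u' add -ul; stems whose last vowel is 'a' or 'i' repeat the first consonant+vowel as a prefix.
So finok → finuk.

finuk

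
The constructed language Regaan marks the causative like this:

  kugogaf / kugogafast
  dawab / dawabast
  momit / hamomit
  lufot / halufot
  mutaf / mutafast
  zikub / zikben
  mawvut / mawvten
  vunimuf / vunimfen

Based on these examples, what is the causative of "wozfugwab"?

dawab and zikub both end in -b yet inflect differently (dawabast, zikben), so the final letter is not what conditions the rule; the last vowel is.
"wozfugwab" has last vowel 'a'. The stems whose last vowel is 'a' (mutaf → mutafast, kugogaf → kugogafast, dawab → dawabast) add -ast.
The other patterns: stems whose last vowel is 'u' delete the last vowel and add -en; stems whose last vowel is 'i' or 'o' add the prefix ha-.
So wozfugwab → wozfugwabast.

wozfugwabast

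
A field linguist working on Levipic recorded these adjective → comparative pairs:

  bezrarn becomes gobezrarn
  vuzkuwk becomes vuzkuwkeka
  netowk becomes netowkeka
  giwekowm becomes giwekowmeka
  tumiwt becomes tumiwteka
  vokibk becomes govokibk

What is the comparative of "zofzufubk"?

gozofzufubk

"zofzufubk" has second-to-last letter 'b'. The one such stem in the data (vokibk → govokibk) adds the prefix go-, so the same rule applies.
So zofzufubk → gozofzufubk.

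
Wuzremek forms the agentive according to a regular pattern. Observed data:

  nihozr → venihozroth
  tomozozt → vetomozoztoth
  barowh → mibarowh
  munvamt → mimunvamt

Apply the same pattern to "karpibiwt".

mikarpibiwt

"karpibiwt" has second-to-last letter 'w'. The one such stem in the data (barowh → mibarowh) adds the prefix mi-, so the same rule applies.
So karpibiwt → mikarpibiwt.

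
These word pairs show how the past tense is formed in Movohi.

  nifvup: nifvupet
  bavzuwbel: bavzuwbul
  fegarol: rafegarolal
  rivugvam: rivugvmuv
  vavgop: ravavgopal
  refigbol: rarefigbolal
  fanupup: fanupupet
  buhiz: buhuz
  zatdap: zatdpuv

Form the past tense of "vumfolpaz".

vumfolpzuv

"vumfolpaz" has last vowel 'a'. The stems whose last vowel is 'a' (rivugvam → rivugvmuv, zatdap → zatdpuv) delete the last vowel and add -uv.
The other patterns: stems whose last vowel is 'e' or 'i' change the last vowel to 'u'; stems whose last vowel is 'o' add ra- … -al around the stem; stems whose last vowel is 'u' add -et.
So vumfolpaz → vumfolpzuv.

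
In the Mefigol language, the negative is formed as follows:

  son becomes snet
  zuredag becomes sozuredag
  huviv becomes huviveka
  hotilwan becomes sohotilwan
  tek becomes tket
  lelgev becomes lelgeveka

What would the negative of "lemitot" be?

solemitot

son and hotilwan both end in -n yet inflect differently (snet, sohotilwan), so the final letter is not what conditions the rule; the number of vowels is.
"lemitot" has 3 vowels. The stems with 3 vowels (hotilwan → sohotilwan, zuredag → sozuredag) add the prefix so-.
The other patterns: stems with 1 vowel delete the last vowel and add -et; stems with 2 vowels add -eka.
So lemitot → solemitot.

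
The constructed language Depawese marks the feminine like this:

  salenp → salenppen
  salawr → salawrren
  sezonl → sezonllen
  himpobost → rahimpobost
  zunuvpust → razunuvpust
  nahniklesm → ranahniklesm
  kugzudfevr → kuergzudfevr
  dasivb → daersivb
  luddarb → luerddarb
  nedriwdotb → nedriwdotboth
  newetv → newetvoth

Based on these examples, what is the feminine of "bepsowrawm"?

salawr and kugzudfevr both end in -r yet inflect differently (salawrren, kuergzudfevr), so the final letter is not what conditions the rule; the second-to-last letter is.
"bepsowrawm" has second-to-last letter 'w'. The one such stem in the data (salawr → salawrren) doubles the final consonant and adds -en (as do salenp, sezonl), so the same rule applies.
The other patterns: stems whose second-to-last letter is 's' add the prefix ra-; stems whose second-to-last letter is 'r' or 'v' insert -er- after the first vowel; stems whose second-to-last letter is 't' add -oth.
So bepsowrawm → bepsowrawmmen.

bepsowrawmmen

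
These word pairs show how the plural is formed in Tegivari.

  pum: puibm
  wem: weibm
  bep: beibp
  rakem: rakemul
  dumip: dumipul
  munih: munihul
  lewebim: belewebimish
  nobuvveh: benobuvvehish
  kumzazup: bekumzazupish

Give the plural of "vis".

viibs

pum and rakem both end in -m yet inflect differently (puibm, rakemul), so the final letter is not what conditions the rule; the number of vowels is.
"vis" has 1 vowel. The stems with 1 vowel (pum → puibm, wem → weibm, bep → beibp) insert -ib- after the first vowel.
So vis → viibs.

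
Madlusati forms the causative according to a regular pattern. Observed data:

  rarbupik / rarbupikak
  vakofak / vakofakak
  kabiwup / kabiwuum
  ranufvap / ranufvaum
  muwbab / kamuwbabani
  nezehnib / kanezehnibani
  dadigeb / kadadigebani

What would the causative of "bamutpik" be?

bamutpikak

"bamutpik" ends in -k. The stems ending in -k (rarbupik → rarbupikak, vakofak → vakofakak) add -ak.
So bamutpik → bamutpikak.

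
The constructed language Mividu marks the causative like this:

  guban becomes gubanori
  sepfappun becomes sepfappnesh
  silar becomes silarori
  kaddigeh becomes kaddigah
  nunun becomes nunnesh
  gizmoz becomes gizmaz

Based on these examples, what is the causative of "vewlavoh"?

vewlavah

guban and nunun both end in -n yet inflect differently (gubanori, nunnesh), so the final letter is not what conditions the rule; the last vowel is.
"vewlavoh" has last vowel 'o'. The one such stem in the data (gizmoz → gizmaz) changes the last vowel to 'a' (as does kaddigeh), so the same rule applies.
So vewlavoh → vewlavah.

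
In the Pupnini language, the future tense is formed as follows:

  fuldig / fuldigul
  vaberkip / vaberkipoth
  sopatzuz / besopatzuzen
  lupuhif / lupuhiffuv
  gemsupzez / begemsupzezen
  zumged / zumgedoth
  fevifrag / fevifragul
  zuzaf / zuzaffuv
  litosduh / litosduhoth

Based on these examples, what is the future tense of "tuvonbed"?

lupuhif and fuldig both have last vowel 'i' yet inflect differently (lupuhiffuv, fuldigul), so the last vowel is not what conditions the rule; the final letter is.
"tuvonbed" ends in -d. The one such stem in the data (zumged → zumgedoth) adds -oth, so the same rule applies.
So tuvonbed → tuvonbedoth.

tuvonbedoth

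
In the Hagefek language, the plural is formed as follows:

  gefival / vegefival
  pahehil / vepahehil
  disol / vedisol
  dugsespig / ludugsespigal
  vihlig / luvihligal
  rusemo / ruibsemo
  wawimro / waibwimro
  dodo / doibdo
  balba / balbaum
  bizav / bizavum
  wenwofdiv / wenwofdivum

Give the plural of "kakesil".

vekakesil

pahehil and dugsespig both have last vowel 'i' yet inflect differently (vepahehil, ludugsespigal), so the last vowel is not what conditions the rule; the final letter is.
"kakesil" ends in -l. The stems ending in -l (gefival → vegefival, pahehil → vepahehil, disol → vedisol) add the prefix ve-.
The other patterns: stems ending in -g add lu- … -al around the stem; stems ending in -o insert -ib- after the first vowel; stems ending in -a or -v add -um.
So kakesil → vekakesil.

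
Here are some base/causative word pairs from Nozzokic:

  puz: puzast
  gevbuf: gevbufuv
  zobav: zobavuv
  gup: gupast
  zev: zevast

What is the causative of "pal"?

"pal" has 1 vowel. The stems with 1 vowel (zev → zevast, gup → gupast, puz → puzast) add -ast.
The other pattern: stems with 2 vowels add -uv.
So pal → palast.

palast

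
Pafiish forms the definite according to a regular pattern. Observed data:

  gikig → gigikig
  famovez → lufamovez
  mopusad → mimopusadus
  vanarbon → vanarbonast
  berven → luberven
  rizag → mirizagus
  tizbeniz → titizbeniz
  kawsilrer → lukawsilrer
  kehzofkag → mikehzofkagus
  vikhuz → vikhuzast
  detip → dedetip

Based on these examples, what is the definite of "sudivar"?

"sudivar" has last vowel 'a'. The stems whose last vowel is 'a' (mopusad → mimopusadus, kehzofkag → mikehzofkagus, rizag → mirizagus) add mi- … -us around the stem.
So sudivar → misudivarus.

misudivarus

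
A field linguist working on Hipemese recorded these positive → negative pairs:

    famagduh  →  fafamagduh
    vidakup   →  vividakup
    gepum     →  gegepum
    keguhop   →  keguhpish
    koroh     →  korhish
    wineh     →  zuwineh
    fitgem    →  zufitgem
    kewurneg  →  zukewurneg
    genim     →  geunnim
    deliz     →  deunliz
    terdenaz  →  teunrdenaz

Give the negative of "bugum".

bubugum

vidakup and keguhop both end in -p yet inflect differently (vividakup, keguhpish), so the final letter is not what conditions the rule; the last vowel is.
"bugum" has last vowel 'u'. The stems whose last vowel is 'u' (famagduh → fafamagduh, vidakup → vividakup, gepum → gegepum) repeat the first consonant+vowel as a prefix.
The other patterns: stems whose last vowel is 'o' delete the last vowel and add -ish; stems whose last vowel is 'e' add the prefix zu-; stems whose last vowel is 'a' or 'i' insert -un- after the first vowel.
So bugum → bubugum.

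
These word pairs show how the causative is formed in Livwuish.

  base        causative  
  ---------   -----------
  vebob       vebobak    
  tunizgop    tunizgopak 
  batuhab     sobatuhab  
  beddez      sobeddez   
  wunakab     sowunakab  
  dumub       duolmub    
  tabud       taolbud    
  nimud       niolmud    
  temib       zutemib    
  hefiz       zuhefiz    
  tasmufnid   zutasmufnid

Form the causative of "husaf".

"husaf" has last vowel 'a'. The stems whose last vowel is 'a' (batuhab → sobatuhab, wunakab → sowunakab) add the prefix so-.
The other patterns: stems whose last vowel is 'o' add -ak; stems whose last vowel is 'u' insert -ol- after the first vowel; stems whose last vowel is 'i' add the prefix zu-.
So husaf → sohusaf.

sohusaf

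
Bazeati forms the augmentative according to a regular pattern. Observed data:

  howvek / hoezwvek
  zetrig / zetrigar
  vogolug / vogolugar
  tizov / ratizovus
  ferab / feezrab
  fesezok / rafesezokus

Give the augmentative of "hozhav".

howvek and fesezok both end in -k yet inflect differently (hoezwvek, rafesezokus), so the final letter is not what conditions the rule; the last vowel is.
"hozhav" has last vowel 'a'. The one such stem in the data (ferab → feezrab) inserts -ez- after the first vowel (as does howvek), so the same rule applies.
So hozhav → hoezzhav.

hoezzhav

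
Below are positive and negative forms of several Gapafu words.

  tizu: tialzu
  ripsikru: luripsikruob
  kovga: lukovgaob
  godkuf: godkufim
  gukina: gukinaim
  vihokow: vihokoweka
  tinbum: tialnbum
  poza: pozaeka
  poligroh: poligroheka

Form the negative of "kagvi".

"kagvi" begins with k-. The one such stem in the data (kovga → lukovgaob) adds lu- … -ob around the stem, so the same rule applies.
The other patterns: stems beginning with t- insert -al- after the first vowel; stems beginning with p- or v- add -eka; stems beginning with g- add -im.
So kagvi → lukagviob.

lukagviob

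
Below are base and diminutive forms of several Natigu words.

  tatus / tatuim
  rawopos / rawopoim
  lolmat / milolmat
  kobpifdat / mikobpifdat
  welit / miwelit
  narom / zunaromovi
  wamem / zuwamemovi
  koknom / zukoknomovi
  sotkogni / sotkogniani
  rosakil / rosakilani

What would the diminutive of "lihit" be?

rawopos and narom both have last vowel 'o' yet inflect differently (rawopoim, zunaromovi), so the last vowel is not what conditions the rule; the final letter is.
"lihit" ends in -t. The stems ending in -t (lolmat → milolmat, kobpifdat → mikobpifdat, welit → miwelit) add the prefix mi-.
The other patterns: stems ending in -s drop the final letter and add -im; stems ending in -m add zu- … -ovi around the stem; stems ending in -i or -l add -ani.
So lihit → milihit.

milihit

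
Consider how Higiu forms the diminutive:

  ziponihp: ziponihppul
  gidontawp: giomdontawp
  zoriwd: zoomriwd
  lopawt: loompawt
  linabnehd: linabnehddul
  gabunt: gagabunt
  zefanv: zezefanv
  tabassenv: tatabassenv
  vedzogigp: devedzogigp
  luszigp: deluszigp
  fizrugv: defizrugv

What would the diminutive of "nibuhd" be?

vedzogigp and ziponihp both end in -p yet inflect differently (devedzogigp, ziponihppul), so the final letter is not what conditions the rule; the second-to-last letter is.
"nibuhd" has second-to-last letter 'h'. The stems whose second-to-last letter is 'h' (ziponihp → ziponihppul, linabnehd → linabnehddul) double the final consonant and add -ul.
So nibuhd → nibuhddul.

nibuhddul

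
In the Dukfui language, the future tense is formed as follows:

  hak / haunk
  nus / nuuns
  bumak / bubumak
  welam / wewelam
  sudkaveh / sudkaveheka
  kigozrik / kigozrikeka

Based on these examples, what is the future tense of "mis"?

hak and bumak both end in -k yet inflect differently (haunk, bubumak), so the final letter is not what conditions the rule; the number of vowels is.
"mis" has 1 vowel. The stems with 1 vowel (hak → haunk, nus → nuuns) insert -un- after the first vowel.
The other patterns: stems with 2 vowels repeat the first consonant+vowel as a prefix; stems with 3 vowels add -eka.
So mis → miuns.

miuns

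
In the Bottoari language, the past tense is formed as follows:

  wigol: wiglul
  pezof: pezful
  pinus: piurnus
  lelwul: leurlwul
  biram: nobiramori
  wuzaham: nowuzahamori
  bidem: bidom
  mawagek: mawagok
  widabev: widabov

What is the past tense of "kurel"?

wigol and lelwul both end in -l yet inflect differently (wiglul, leurlwul), so the final letter is not what conditions the rule; the last vowel is.
"kurel" has last vowel 'e'. The stems whose last vowel is 'e' (bidem → bidom, mawagek → mawagok, widabev → widabov) change the last vowel to 'o'.
So kurel → kurol.

kurol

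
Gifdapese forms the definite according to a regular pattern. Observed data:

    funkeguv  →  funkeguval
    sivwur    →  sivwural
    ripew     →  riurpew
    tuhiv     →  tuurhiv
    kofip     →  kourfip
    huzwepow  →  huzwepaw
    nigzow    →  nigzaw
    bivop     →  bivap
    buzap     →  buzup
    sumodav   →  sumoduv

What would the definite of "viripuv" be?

viripuval

funkeguv and tuhiv both end in -v yet inflect differently (funkeguval, tuurhiv), so the final letter is not what conditions the rule; the last vowel is.
"viripuv" has last vowel 'u'. The stems whose last vowel is 'u' (funkeguv → funkeguval, sivwur → sivwural) add -al.
So viripuv → viripuval.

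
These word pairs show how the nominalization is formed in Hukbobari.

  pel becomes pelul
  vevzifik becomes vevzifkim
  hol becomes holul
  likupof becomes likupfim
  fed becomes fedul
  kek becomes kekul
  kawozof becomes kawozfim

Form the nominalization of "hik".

"hik" has 1 vowel. The stems with 1 vowel (pel → pelul, fed → fedul, kek → kekul) add -ul.
The other pattern: stems with 3 vowels delete the last vowel and add -im.
So hik → hikul.

hikul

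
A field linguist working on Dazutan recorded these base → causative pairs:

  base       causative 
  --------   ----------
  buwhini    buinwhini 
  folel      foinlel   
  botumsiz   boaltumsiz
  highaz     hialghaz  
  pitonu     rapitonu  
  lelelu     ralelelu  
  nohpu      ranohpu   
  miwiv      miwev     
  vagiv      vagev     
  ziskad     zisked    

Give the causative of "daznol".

"daznol" ends in -l. The one such stem in the data (folel → foinlel) inserts -in- after the first vowel (as does buwhini), so the same rule applies.
The other patterns: stems ending in -z insert -al- after the first vowel; stems ending in -u add the prefix ra-; stems ending in -d or -v change the last vowel to 'e'.
So daznol → dainznol.

dainznol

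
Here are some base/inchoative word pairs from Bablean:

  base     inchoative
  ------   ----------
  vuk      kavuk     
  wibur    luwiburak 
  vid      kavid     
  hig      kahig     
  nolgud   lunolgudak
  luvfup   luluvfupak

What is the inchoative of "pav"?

kapav

nolgud and vid both end in -d yet inflect differently (lunolgudak, kavid), so the final letter is not what conditions the rule; the number of vowels is.
"pav" has 1 vowel. The stems with 1 vowel (hig → kahig, vid → kavid, vuk → kavuk) add the prefix ka-.
So pav → kapav.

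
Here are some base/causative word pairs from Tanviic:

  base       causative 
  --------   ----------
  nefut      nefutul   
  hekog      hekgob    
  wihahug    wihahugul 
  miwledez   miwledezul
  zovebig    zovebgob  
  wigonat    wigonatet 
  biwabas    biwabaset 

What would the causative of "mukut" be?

mukutul

hekog and wihahug both end in -g yet inflect differently (hekgob, wihahugul), so the final letter is not what conditions the rule; the last vowel is.
"mukut" has last vowel 'u'. The stems whose last vowel is 'u' (wihahug → wihahugul, nefut → nefutul) add -ul.
So mukut → mukutul.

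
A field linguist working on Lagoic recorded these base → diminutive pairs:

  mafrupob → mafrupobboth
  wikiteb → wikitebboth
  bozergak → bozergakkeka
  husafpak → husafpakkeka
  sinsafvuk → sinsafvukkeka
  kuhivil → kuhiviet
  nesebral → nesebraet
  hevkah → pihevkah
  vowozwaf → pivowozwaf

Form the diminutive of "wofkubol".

"wofkubol" ends in -l. The stems ending in -l (kuhivil → kuhiviet, nesebral → nesebraet) drop the final letter and add -et.
The other patterns: stems ending in -b double the final consonant and add -oth; stems ending in -k double the final consonant and add -eka; stems ending in -f or -h add the prefix pi-.
So wofkubol → wofkuboet.

wofkuboet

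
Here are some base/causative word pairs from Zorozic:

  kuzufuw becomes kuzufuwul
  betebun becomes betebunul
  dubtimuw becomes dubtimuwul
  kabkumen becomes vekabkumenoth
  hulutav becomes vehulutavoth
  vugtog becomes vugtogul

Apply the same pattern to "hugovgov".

hugovgovul

betebun and kabkumen both end in -n yet inflect differently (betebunul, vekabkumenoth), so the final letter is not what conditions the rule; the last vowel is.
"hugovgov" has last vowel 'o'. The one such stem in the data (vugtog → vugtogul) adds -ul, so the same rule applies.
So hugovgov → hugovgovul.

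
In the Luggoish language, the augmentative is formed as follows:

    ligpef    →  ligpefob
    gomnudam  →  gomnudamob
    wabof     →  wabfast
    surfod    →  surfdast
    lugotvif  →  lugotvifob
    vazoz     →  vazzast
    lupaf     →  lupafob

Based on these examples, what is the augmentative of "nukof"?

nukfast

"nukof" has last vowel 'o'. The stems whose last vowel is 'o' (surfod → surfdast, wabof → wabfast, vazoz → vazzast) delete the last vowel and add -ast.
The other pattern: stems whose last vowel is 'a', 'e' or 'i' add -ob.
So nukof → nukfast.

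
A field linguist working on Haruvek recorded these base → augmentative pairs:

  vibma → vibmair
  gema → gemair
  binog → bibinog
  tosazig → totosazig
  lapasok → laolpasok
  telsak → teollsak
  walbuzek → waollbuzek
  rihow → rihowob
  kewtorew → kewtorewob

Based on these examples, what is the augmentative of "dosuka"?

binog and lapasok both have last vowel 'o' yet inflect differently (bibinog, laolpasok), so the last vowel is not what conditions the rule; the final letter is.
"dosuka" ends in -a. The stems ending in -a (vibma → vibmair, gema → gemair) add -ir.
The other patterns: stems ending in -g repeat the first consonant+vowel as a prefix; stems ending in -k insert -ol- after the first vowel; stems ending in -w add -ob.
So dosuka → dosukair.

dosukair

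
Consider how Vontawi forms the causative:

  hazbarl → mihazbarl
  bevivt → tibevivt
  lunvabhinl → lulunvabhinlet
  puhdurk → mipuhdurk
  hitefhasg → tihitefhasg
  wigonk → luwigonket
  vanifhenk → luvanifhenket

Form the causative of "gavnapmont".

puhdurk and vanifhenk both end in -k yet inflect differently (mipuhdurk, luvanifhenket), so the final letter is not what conditions the rule; the second-to-last letter is.
"gavnapmont" has second-to-last letter 'n'. The stems whose second-to-last letter is 'n' (vanifhenk → luvanifhenket, lunvabhinl → lulunvabhinlet, wigonk → luwigonket) add lu- … -et around the stem.
The other patterns: stems whose second-to-last letter is 's' or 'v' add the prefix ti-; stems whose second-to-last letter is 'r' add the prefix mi-.
So gavnapmont → lugavnapmontet.

lugavnapmontet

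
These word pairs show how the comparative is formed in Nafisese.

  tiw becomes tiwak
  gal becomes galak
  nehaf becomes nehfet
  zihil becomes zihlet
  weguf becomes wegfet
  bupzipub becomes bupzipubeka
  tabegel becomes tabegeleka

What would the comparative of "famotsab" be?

"famotsab" has 3 vowels. The stems with 3 vowels (bupzipub → bupzipubeka, tabegel → tabegeleka) add -eka.
The other patterns: stems with 1 vowel add -ak; stems with 2 vowels delete the last vowel and add -et.
So famotsab → famotsabeka.

famotsabeka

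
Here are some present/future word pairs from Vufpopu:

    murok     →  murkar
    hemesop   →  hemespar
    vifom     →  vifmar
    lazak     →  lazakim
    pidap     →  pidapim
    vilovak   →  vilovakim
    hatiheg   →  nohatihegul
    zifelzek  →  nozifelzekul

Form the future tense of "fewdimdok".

murok and lazak both end in -k yet inflect differently (murkar, lazakim), so the final letter is not what conditions the rule; the last vowel is.
"fewdimdok" has last vowel 'o'. The stems whose last vowel is 'o' (murok → murkar, hemesop → hemespar, vifom → vifmar) delete the last vowel and add -ar.
So fewdimdok → fewdimdkar.

fewdimdkar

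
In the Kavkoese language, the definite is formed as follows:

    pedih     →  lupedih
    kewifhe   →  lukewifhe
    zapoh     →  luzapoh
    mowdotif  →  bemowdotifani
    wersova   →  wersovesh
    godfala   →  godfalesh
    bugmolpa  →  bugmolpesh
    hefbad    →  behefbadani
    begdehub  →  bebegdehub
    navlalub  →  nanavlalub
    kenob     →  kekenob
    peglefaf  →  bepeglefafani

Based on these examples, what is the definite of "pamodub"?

"pamodub" ends in -b. The stems ending in -b (begdehub → bebegdehub, navlalub → nanavlalub, kenob → kekenob) repeat the first consonant+vowel as a prefix.
So pamodub → papamodub.

papamodub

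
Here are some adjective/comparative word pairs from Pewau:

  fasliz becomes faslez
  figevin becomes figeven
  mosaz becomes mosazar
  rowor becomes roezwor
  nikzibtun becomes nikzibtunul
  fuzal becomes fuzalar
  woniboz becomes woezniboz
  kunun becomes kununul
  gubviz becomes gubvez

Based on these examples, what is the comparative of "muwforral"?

nikzibtun and figevin both end in -n yet inflect differently (nikzibtunul, figeven), so the final letter is not what conditions the rule; the last vowel is.
"muwforral" has last vowel 'a'. The stems whose last vowel is 'a' (fuzal → fuzalar, mosaz → mosazar) add -ar.
The other patterns: stems whose last vowel is 'u' add -ul; stems whose last vowel is 'i' change the last vowel to 'e'; stems whose last vowel is 'o' insert -ez- after the first vowel.
So muwforral → muwforralar.

muwforralar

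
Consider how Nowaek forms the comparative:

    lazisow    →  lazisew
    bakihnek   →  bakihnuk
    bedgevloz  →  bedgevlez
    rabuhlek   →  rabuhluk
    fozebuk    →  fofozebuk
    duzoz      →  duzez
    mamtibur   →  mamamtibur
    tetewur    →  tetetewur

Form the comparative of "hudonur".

huhudonur

"hudonur" has last vowel 'u'. The stems whose last vowel is 'u' (tetewur → tetetewur, mamtibur → mamamtibur, fozebuk → fofozebuk) repeat the first consonant+vowel as a prefix.
The other patterns: stems whose last vowel is 'o' change the last vowel to 'e'; stems whose last vowel is 'e' change the last vowel to 'u'.
So hudonur → huhudonur.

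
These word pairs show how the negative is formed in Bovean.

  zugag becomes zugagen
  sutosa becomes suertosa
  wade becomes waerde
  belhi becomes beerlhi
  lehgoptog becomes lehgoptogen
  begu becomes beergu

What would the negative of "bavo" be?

baervo

sutosa and zugag both have last vowel 'a' yet inflect differently (suertosa, zugagen), so the last vowel is not what conditions the rule; whether the stem ends in a vowel or a consonant is.
"bavo" ends in a vowel. The stems ending in a vowel (begu → beergu, wade → waerde, sutosa → suertosa) insert -er- after the first vowel.
The other pattern: stems ending in a consonant add -en.
So bavo → baervo.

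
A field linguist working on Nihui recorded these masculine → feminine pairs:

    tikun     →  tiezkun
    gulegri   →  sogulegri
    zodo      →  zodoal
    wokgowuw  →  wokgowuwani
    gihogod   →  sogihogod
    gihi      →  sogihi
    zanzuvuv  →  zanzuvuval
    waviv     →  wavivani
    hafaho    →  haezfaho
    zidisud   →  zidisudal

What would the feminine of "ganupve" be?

gihogod and zidisud both end in -d yet inflect differently (sogihogod, zidisudal), so the final letter is not what conditions the rule; the first letter is.
"ganupve" begins with g-. The stems beginning with g- (gulegri → sogulegri, gihi → sogihi, gihogod → sogihogod) add the prefix so-.
So ganupve → soganupve.

soganupve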